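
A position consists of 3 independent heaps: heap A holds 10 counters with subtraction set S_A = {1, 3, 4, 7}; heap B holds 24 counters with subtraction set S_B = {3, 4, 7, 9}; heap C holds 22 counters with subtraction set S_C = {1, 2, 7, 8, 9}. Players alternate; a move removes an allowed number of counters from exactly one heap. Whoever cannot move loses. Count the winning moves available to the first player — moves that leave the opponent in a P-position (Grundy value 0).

Heap A, S = {1, 3, 4, 7}:
n :  0  1  2  3  4  5  6  7  8  9 10
G :  0  1  0  1  2  3  2  3  0  1  0
G_A(10) = 0.
Heap B, S = {3, 4, 7, 9}:
n :  0  1  2  3  4  5  6  7  8  9 10 11 12 13 14 15 16 17 18 19 20 21 22 23 24
G :  0  0  0  1  1  1  2  2  2  3  3  3  0  0  0  1  1  1  2  2  2  3  3  3  0
G_B(24) = 0.
Heap C, S = {1, 2, 7, 8, 9}:
n :  0  1  2  3  4  5  6  7  8  9 10 11 12 13 14 15 16 17 18 19 20 21 22
G :  0  1  2  0  1  2  0  1  2  3  4  5  3  4  5  3  0  1  2  0  1  2  0
G_C(22) = 0.
Combined Grundy value = 0 ⊕ 0 ⊕ 0 = 0.
A winning move leaves total XOR = 0, i.e. changes one component's Grundy value g to g ⊕ X where X is the current total.
Heap A: target g' = 0⊕0 = 0, but every legal move changes the Grundy value (mex property), so 0 moves.
Heap B: target g' = 0⊕0 = 0, but every legal move changes the Grundy value (mex property), so 0 moves.
Heap C: target g' = 0⊕0 = 0, but every legal move changes the Grundy value (mex property), so 0 moves.

0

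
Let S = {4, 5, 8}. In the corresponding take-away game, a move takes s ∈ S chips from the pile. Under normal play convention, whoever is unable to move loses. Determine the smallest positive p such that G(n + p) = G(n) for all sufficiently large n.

12

n :  0  1  2  3  4  5  6  7  8  9 10 11 12 13 14 15 16 17 18 19 20 21 22 23 24 25
G :  0  0  0  0  1  1  1  1  2  2  2  2  0  0  0  0  1  1  1  1  2  2  2  2  0  0
G(n+12) = G(n) holds for n = 0,…,7 (a full window of length max(S) = 8), so the sequence is purely periodic with period 12.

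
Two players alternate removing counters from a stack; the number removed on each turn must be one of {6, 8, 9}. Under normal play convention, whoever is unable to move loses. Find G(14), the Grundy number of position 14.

2

G(0) = 0
G(1) = mex{} = 0
G(2) = mex{} = 0
G(3) = mex{} = 0
G(4) = mex{} = 0
G(5) = mex{} = 0
G(6) = mex{0} = 1
G(7) = mex{0} = 1
G(8) = mex{0,0} = 1
G(9) = mex{0,0,0} = 1
G(10) = mex{0,0,0} = 1
G(11) = mex{0,0,0} = 1
G(12) = mex{1,0,0} = 2
G(13) = mex{1,0,0} = 2
G(14) = mex{1,1,0} = 2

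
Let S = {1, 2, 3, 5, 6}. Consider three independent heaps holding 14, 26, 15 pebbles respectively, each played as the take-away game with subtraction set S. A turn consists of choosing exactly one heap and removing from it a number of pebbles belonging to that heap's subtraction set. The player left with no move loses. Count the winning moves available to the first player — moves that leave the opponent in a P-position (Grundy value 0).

5

All heaps use S = {1, 2, 3, 5, 6}:
n :  0  1  2  3  4  5  6  7  8  9 10 11 12 13 14 15 16 17 18 19 20 21 22 23 24 25 26
G :  0  1  2  3  0  1  2  3  0  1  2  3  0  1  2  3  0  1  2  3  0  1  2  3  0  1  2
Heap A: G(14) = 2.
Heap B: G(26) = 2.
Heap C: G(15) = 3.
Combined Grundy value = 2 ⊕ 2 ⊕ 3 = 3.
A winning move leaves total XOR = 0, i.e. changes one component's Grundy value g to g ⊕ X where X is the current total.
Heap A: need g' = 2⊕3 = 1. Options: 14−1→G=1, 14−2→G=0, 14−3→G=3, 14−5→G=1, 14−6→G=0. Hits: 2.
Heap B: need g' = 2⊕3 = 1. Options: 26−1→G=1, 26−2→G=0, 26−3→G=3, 26−5→G=1, 26−6→G=0. Hits: 2.
Heap C: need g' = 3⊕3 = 0. Options: 15−1→G=2, 15−2→G=1, 15−3→G=0, 15−5→G=2, 15−6→G=1. Hits: 1.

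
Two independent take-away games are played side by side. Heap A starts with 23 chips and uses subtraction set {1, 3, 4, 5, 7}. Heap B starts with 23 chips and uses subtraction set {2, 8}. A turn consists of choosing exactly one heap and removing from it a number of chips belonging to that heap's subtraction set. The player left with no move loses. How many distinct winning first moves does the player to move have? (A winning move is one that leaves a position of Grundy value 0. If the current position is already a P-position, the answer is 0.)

Heap A, S = {1, 3, 4, 5, 7}:
G(0) = 0
G(1) = mex{0} = 1
G(2) = mex{1} = 0
G(3) = mex{0,0} = 1
G(4) = mex{1,1,0} = 2
G(5) = mex{2,0,1,0} = 3
G(6) = mex{3,1,0,1} = 2
G(7) = mex{2,2,1,0,0} = 3
G(8) = mex{3,3,2,1,1} = 0
G(9) = mex{0,2,3,2,0} = 1
G(10) = mex{1,3,2,3,1} = 0
G(11) = mex{0,0,3,2,2} = 1
G(12) = mex{1,1,0,3,3} = 2
G(13) = mex{2,0,1,0,2} = 3
G(14) = mex{3,1,0,1,3} = 2
G(15) = mex{2,2,1,0,0} = 3
G(16) = mex{3,3,2,1,1} = 0
G(17) = mex{0,2,3,2,0} = 1
G(18) = mex{1,3,2,3,1} = 0
G(19) = mex{0,0,3,2,2} = 1
G(20) = mex{1,1,0,3,3} = 2
G(21) = mex{2,0,1,0,2} = 3
G(22) = mex{3,1,0,1,3} = 2
G(23) = mex{2,2,1,0,0} = 3
G_A(23) = 3.
Heap B, S = {2, 8}:
n :  0  1  2  3  4  5  6  7  8  9 10 11 12 13 14 15 16 17 18 19 20 21 22 23
G :  0  0  1  1  0  0  1  1  2  2  0  0  1  1  0  0  1  1  2  2  0  0  1  1
G_B(23) = 1.
Combined Grundy value = 3 ⊕ 1 = 2.
A winning move leaves total XOR = 0, i.e. changes one component's Grundy value g to g ⊕ X where X is the current total.
Heap A: need g' = 3⊕2 = 1. Options: 23−1→G=2, 23−3→G=2, 23−4→G=1, 23−5→G=0, 23−7→G=0. Hits: 1.
Heap B: need g' = 1⊕2 = 3. Options: 23−2→G=0, 23−8→G=0. Hits: 0.

1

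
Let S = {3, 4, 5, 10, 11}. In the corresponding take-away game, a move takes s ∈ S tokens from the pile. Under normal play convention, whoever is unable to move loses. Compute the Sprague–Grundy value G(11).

1

G(0) = 0
G(1) = mex{} = 0
G(2) = mex{} = 0
G(3) = mex{0} = 1
G(4) = mex{0,0} = 1
G(5) = mex{0,0,0} = 1
G(6) = mex{1,0,0} = 2
G(7) = mex{1,1,0} = 2
G(8) = mex{1,1,1} = 0
G(9) = mex{2,1,1} = 0
G(10) = mex{2,2,1,0} = 3
G(11) = mex{0,2,2,0,0} = 1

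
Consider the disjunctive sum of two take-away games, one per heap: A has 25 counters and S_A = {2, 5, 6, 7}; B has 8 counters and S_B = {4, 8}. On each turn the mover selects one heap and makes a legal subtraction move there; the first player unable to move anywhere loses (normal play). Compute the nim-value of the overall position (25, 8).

Heap A, S = {2, 5, 6, 7}:
G(0) = 0
G(1) = mex{} = 0
G(2) = mex{0} = 1
G(3) = mex{0} = 1
G(4) = mex{1} = 0
G(5) = mex{1,0} = 2
G(6) = mex{0,0,0} = 1
G(7) = mex{2,1,0,0} = 3
G(8) = mex{1,1,1,0} = 2
G(9) = mex{3,0,1,1} = 2
G(10) = mex{2,2,0,1} = 3
G(11) = mex{2,1,2,0} = 3
G(12) = mex{3,3,1,2} = 0
G(13) = mex{3,2,3,1} = 0
G(14) = mex{0,2,2,3} = 1
G(15) = mex{0,3,2,2} = 1
G(16) = mex{1,3,3,2} = 0
G(17) = mex{1,0,3,3} = 2
G(18) = mex{0,0,0,3} = 1
G(19) = mex{2,1,0,0} = 3
G(20) = mex{1,1,1,0} = 2
G(21) = mex{3,0,1,1} = 2
G(22) = mex{2,2,0,1} = 3
G(23) = mex{2,1,2,0} = 3
G(24) = mex{3,3,1,2} = 0
G(25) = mex{3,2,3,1} = 0
G_A(25) = 0.
Heap B, S = {4, 8}:
G(0) = 0
G(1) = mex{} = 0
G(2) = mex{} = 0
G(3) = mex{} = 0
G(4) = mex{0} = 1
G(5) = mex{0} = 1
G(6) = mex{0} = 1
G(7) = mex{0} = 1
G(8) = mex{1,0} = 2
G_B(8) = 2.
Combined Grundy value = 0 ⊕ 2 = 2.

2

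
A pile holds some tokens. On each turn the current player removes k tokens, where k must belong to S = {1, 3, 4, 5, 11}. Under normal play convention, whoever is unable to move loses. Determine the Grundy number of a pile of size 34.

n :  0  1  2  3  4  5  6  7  8  9 10 11 12 13 14 15 16 17 18 19 20 21 22 23 24 25 26 27 28 29 30 31 32 33 34
G :  0  1  0  1  2  3  2  3  0  1  0  1  2  3  2  3  0  1  0  1  2  3  2  3  0  1  0  1  2  3  2  3  0  1  0

0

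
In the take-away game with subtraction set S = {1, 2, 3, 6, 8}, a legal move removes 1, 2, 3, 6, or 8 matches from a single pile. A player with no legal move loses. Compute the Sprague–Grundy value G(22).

0

G(0) = 0
G(1) = mex{0} = 1
G(2) = mex{1,0} = 2
G(3) = mex{2,1,0} = 3
G(4) = mex{3,2,1} = 0
G(5) = mex{0,3,2} = 1
G(6) = mex{1,0,3,0} = 2
G(7) = mex{2,1,0,1} = 3
G(8) = mex{3,2,1,2,0} = 4
G(9) = mex{4,3,2,3,1} = 0
G(10) = mex{0,4,3,0,2} = 1
G(11) = mex{1,0,4,1,3} = 2
G(12) = mex{2,1,0,2,0} = 3
G(13) = mex{3,2,1,3,1} = 0
G(14) = mex{0,3,2,4,2} = 1
G(15) = mex{1,0,3,0,3} = 2
G(16) = mex{2,1,0,1,4} = 3
G(17) = mex{3,2,1,2,0} = 4
G(18) = mex{4,3,2,3,1} = 0
G(19) = mex{0,4,3,0,2} = 1
G(20) = mex{1,0,4,1,3} = 2
G(21) = mex{2,1,0,2,0} = 3
G(22) = mex{3,2,1,3,1} = 0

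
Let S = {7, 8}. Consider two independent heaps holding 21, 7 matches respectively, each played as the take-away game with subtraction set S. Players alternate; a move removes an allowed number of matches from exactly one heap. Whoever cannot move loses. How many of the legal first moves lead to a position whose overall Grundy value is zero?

2

All heaps use S = {7, 8}:
G(0) = 0
G(1) = mex{} = 0
G(2) = mex{} = 0
G(3) = mex{} = 0
G(4) = mex{} = 0
G(5) = mex{} = 0
G(6) = mex{} = 0
G(7) = mex{0} = 1
G(8) = mex{0,0} = 1
G(9) = mex{0,0} = 1
G(10) = mex{0,0} = 1
G(11) = mex{0,0} = 1
G(12) = mex{0,0} = 1
G(13) = mex{0,0} = 1
G(14) = mex{1,0} = 2
G(15) = mex{1,1} = 0
G(16) = mex{1,1} = 0
G(17) = mex{1,1} = 0
G(18) = mex{1,1} = 0
G(19) = mex{1,1} = 0
G(20) = mex{1,1} = 0
G(21) = mex{2,1} = 0
Heap A: G(21) = 0.
Heap B: G(7) = 1.
Combined Grundy value = 0 ⊕ 1 = 1.
A winning move leaves total XOR = 0, i.e. changes one component's Grundy value g to g ⊕ X where X is the current total.
Heap A: need g' = 0⊕1 = 1. Options: 21−7→G=2, 21−8→G=1. Hits: 1.
Heap B: need g' = 1⊕1 = 0. Options: 7−7→G=0. Hits: 1.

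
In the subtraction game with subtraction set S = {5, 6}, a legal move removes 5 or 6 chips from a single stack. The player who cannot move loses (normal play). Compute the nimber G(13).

0

G(0) = 0
G(1) = mex{} = 0
G(2) = mex{} = 0
G(3) = mex{} = 0
G(4) = mex{} = 0
G(5) = mex{0} = 1
G(6) = mex{0,0} = 1
G(7) = mex{0,0} = 1
G(8) = mex{0,0} = 1
G(9) = mex{0,0} = 1
G(10) = mex{1,0} = 2
G(11) = mex{1,1} = 0
G(12) = mex{1,1} = 0
G(13) = mex{1,1} = 0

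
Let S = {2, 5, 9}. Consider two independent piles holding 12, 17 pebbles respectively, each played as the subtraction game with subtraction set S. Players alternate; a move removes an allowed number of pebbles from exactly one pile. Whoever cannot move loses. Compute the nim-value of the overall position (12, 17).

All piles use S = {2, 5, 9}:
G(0) = 0
G(1) = mex{} = 0
G(2) = mex{0} = 1
G(3) = mex{0} = 1
G(4) = mex{1} = 0
G(5) = mex{1,0} = 2
G(6) = mex{0,0} = 1
G(7) = mex{2,1} = 0
G(8) = mex{1,1} = 0
G(9) = mex{0,0,0} = 1
G(10) = mex{0,2,0} = 1
G(11) = mex{1,1,1} = 0
G(12) = mex{1,0,1} = 2
G(13) = mex{0,0,0} = 1
G(14) = mex{2,1,2} = 0
G(15) = mex{1,1,1} = 0
G(16) = mex{0,0,0} = 1
G(17) = mex{0,2,0} = 1
Pile A: G(12) = 2.
Pile B: G(17) = 1.
Combined Grundy value = 2 ⊕ 1 = 3.

3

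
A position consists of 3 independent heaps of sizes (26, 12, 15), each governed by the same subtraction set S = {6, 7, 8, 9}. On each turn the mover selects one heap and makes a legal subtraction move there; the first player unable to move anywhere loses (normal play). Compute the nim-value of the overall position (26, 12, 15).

All heaps use S = {6, 7, 8, 9}:
n :  0  1  2  3  4  5  6  7  8  9 10 11 12 13 14 15 16 17 18 19 20 21 22 23 24 25 26
G :  0  0  0  0  0  0  1  1  1  1  1  1  2  2  2  0  0  0  0  0  0  1  1  1  1  1  1
Heap A: G(26) = 1.
Heap B: G(12) = 2.
Heap C: G(15) = 0.
Combined Grundy value = 1 ⊕ 2 ⊕ 0 = 3.

3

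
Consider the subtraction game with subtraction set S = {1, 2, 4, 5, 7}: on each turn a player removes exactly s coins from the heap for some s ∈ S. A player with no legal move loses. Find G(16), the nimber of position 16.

G(0) = 0
G(1) = mex{0} = 1
G(2) = mex{1,0} = 2
G(3) = mex{2,1} = 0
G(4) = mex{0,2,0} = 1
G(5) = mex{1,0,1,0} = 2
G(6) = mex{2,1,2,1} = 0
G(7) = mex{0,2,0,2,0} = 1
G(8) = mex{1,0,1,0,1} = 2
G(9) = mex{2,1,2,1,2} = 0
G(10) = mex{0,2,0,2,0} = 1
G(11) = mex{1,0,1,0,1} = 2
G(12) = mex{2,1,2,1,2} = 0
G(13) = mex{0,2,0,2,0} = 1
G(14) = mex{1,0,1,0,1} = 2
G(15) = mex{2,1,2,1,2} = 0
G(16) = mex{0,2,0,2,0} = 1

1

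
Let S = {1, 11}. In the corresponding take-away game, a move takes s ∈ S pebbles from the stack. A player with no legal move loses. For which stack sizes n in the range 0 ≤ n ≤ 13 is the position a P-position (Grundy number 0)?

0, 2, 4, 6, 8, 10, 12

n :  0  1  2  3  4  5  6  7  8  9 10 11 12 13
G :  0  1  0  1  0  1  0  1  0  1  0  1  0  1
P-positions are exactly the n with G(n) = 0.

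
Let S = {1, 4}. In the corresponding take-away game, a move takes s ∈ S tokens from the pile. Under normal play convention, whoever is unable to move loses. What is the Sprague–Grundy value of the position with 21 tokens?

1

G(0) = 0
G(1) = mex{0} = 1
G(2) = mex{1} = 0
G(3) = mex{0} = 1
G(4) = mex{1,0} = 2
G(5) = mex{2,1} = 0
G(6) = mex{0,0} = 1
G(7) = mex{1,1} = 0
G(8) = mex{0,2} = 1
G(9) = mex{1,0} = 2
G(10) = mex{2,1} = 0
G(11) = mex{0,0} = 1
G(12) = mex{1,1} = 0
G(13) = mex{0,2} = 1
G(14) = mex{1,0} = 2
G(15) = mex{2,1} = 0
G(16) = mex{0,0} = 1
G(17) = mex{1,1} = 0
G(18) = mex{0,2} = 1
G(19) = mex{1,0} = 2
G(20) = mex{2,1} = 0
G(21) = mex{0,0} = 1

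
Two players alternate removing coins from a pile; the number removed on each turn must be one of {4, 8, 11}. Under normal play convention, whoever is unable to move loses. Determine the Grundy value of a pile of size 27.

n :  0  1  2  3  4  5  6  7  8  9 10 11 12 13 14 15 16 17 18 19 20 21 22 23 24 25 26 27
G :  0  0  0  0  1  1  1  1  2  2  2  2  3  3  3  0  0  0  0  1  1  1  1  2  2  2  2  3

3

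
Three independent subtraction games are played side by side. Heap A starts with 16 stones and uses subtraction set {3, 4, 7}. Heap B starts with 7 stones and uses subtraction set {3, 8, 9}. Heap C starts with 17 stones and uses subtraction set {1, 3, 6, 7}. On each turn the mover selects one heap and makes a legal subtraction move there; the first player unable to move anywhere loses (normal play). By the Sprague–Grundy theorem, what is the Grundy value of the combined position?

Heap A, S = {3, 4, 7}:
G(0) = 0
G(1) = mex{} = 0
G(2) = mex{} = 0
G(3) = mex{0} = 1
G(4) = mex{0,0} = 1
G(5) = mex{0,0} = 1
G(6) = mex{1,0} = 2
G(7) = mex{1,1,0} = 2
G(8) = mex{1,1,0} = 2
G(9) = mex{2,1,0} = 3
G(10) = mex{2,2,1} = 0
G(11) = mex{2,2,1} = 0
G(12) = mex{3,2,1} = 0
G(13) = mex{0,3,2} = 1
G(14) = mex{0,0,2} = 1
G(15) = mex{0,0,2} = 1
G(16) = mex{1,0,3} = 2
G_A(16) = 2.
Heap B, S = {3, 8, 9}:
G(0) = 0
G(1) = mex{} = 0
G(2) = mex{} = 0
G(3) = mex{0} = 1
G(4) = mex{0} = 1
G(5) = mex{0} = 1
G(6) = mex{1} = 0
G(7) = mex{1} = 0
G_B(7) = 0.
Heap C, S = {1, 3, 6, 7}:
G(0) = 0
G(1) = mex{0} = 1
G(2) = mex{1} = 0
G(3) = mex{0,0} = 1
G(4) = mex{1,1} = 0
G(5) = mex{0,0} = 1
G(6) = mex{1,1,0} = 2
G(7) = mex{2,0,1,0} = 3
G(8) = mex{3,1,0,1} = 2
G(9) = mex{2,2,1,0} = 3
G(10) = mex{3,3,0,1} = 2
G(11) = mex{2,2,1,0} = 3
G(12) = mex{3,3,2,1} = 0
G(13) = mex{0,2,3,2} = 1
G(14) = mex{1,3,2,3} = 0
G(15) = mex{0,0,3,2} = 1
G(16) = mex{1,1,2,3} = 0
G(17) = mex{0,0,3,2} = 1
G_C(17) = 1.
Combined Grundy value = 2 ⊕ 0 ⊕ 1 = 3.

3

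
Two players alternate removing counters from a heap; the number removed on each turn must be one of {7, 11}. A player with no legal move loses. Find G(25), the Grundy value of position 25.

n :  0  1  2  3  4  5  6  7  8  9 10 11 12 13 14 15 16 17 18 19 20 21 22 23 24 25
G :  0  0  0  0  0  0  0  1  1  1  1  1  1  1  2  2  2  2  0  0  0  0  0  0  0  1

1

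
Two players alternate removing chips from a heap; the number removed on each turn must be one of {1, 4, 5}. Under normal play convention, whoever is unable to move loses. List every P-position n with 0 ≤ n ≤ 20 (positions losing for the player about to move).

n :  0  1  2  3  4  5  6  7  8  9 10 11 12 13 14 15 16 17 18 19 20
G :  0  1  0  1  2  3  2  3  0  1  0  1  2  3  2  3  0  1  0  1  2
P-positions are exactly the n with G(n) = 0.

0, 2, 8, 10, 16, 18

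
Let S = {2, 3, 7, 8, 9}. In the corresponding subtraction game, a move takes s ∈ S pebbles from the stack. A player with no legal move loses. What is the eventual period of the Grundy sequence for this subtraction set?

n :  0  1  2  3  4  5  6  7  8  9 10 11 12 13 14 15 16 17 18 19 20 21 22 23 24 25 26 27 28 29 30 31 32 33
G :  0  0  1  1  2  0  0  1  1  2  2  0  3  1  2  2  0  0  1  1  2  0  0  1  1  2  2  0  3  1  2  2  0  0
G(n+16) = G(n) holds for n = 0,…,8 (a full window of length max(S) = 9), so the sequence is purely periodic with period 16.

16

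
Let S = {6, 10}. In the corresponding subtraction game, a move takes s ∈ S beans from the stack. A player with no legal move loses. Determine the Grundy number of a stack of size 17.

0

G(0) = 0
G(1) = mex{} = 0
G(2) = mex{} = 0
G(3) = mex{} = 0
G(4) = mex{} = 0
G(5) = mex{} = 0
G(6) = mex{0} = 1
G(7) = mex{0} = 1
G(8) = mex{0} = 1
G(9) = mex{0} = 1
G(10) = mex{0,0} = 1
G(11) = mex{0,0} = 1
G(12) = mex{1,0} = 2
G(13) = mex{1,0} = 2
G(14) = mex{1,0} = 2
G(15) = mex{1,0} = 2
G(16) = mex{1,1} = 0
G(17) = mex{1,1} = 0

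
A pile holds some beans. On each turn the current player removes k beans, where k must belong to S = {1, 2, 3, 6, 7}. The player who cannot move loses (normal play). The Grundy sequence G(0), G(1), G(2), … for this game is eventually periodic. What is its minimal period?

n :  0  1  2  3  4  5  6  7  8  9 10 11 12 13 14
G :  0  1  2  3  0  1  2  3  0  1  2  3  0  1  2
G(n+4) = G(n) holds for n = 0,…,6 (a full window of length max(S) = 7), so the sequence is purely periodic with period 4.

4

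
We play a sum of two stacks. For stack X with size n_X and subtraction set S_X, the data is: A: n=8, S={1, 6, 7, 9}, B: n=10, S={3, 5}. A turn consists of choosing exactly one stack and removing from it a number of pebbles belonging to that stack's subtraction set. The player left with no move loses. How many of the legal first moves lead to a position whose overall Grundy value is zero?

2

Stack A, S = {1, 6, 7, 9}:
n : 0 1 2 3 4 5 6 7 8
G : 0 1 0 1 0 1 2 3 2
G_A(8) = 2.
Stack B, S = {3, 5}:
n :  0  1  2  3  4  5  6  7  8  9 10
G :  0  0  0  1  1  1  2  2  0  0  0
G_B(10) = 0.
Combined Grundy value = 2 ⊕ 0 = 2.
A winning move leaves total XOR = 0, i.e. changes one component's Grundy value g to g ⊕ X where X is the current total.
Stack A: need g' = 2⊕2 = 0. Options: 8−1→G=3, 8−6→G=0, 8−7→G=1. Hits: 1.
Stack B: need g' = 0⊕2 = 2. Options: 10−3→G=2, 10−5→G=1. Hits: 1.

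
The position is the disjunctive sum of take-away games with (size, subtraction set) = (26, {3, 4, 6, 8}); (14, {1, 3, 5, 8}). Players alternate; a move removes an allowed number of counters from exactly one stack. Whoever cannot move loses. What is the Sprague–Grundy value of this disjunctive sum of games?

0

Stack A, S = {3, 4, 6, 8}:
n :  0  1  2  3  4  5  6  7  8  9 10 11 12 13 14 15 16 17 18 19 20 21 22 23 24 25 26
G :  0  0  0  1  1  1  2  2  2  3  3  0  0  0  1  1  1  2  2  2  3  3  0  0  0  1  1
G_A(26) = 1.
Stack B, S = {1, 3, 5, 8}:
n :  0  1  2  3  4  5  6  7  8  9 10 11 12 13 14
G :  0  1  0  1  0  1  0  1  2  3  2  3  2  0  1
G_B(14) = 1.
Combined Grundy value = 1 ⊕ 1 = 0.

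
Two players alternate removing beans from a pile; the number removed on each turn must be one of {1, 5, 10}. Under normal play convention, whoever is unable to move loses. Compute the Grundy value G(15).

0

G(0) = 0
G(1) = mex{0} = 1
G(2) = mex{1} = 0
G(3) = mex{0} = 1
G(4) = mex{1} = 0
G(5) = mex{0,0} = 1
G(6) = mex{1,1} = 0
G(7) = mex{0,0} = 1
G(8) = mex{1,1} = 0
G(9) = mex{0,0} = 1
G(10) = mex{1,1,0} = 2
G(11) = mex{2,0,1} = 3
G(12) = mex{3,1,0} = 2
G(13) = mex{2,0,1} = 3
G(14) = mex{3,1,0} = 2
G(15) = mex{2,2,1} = 0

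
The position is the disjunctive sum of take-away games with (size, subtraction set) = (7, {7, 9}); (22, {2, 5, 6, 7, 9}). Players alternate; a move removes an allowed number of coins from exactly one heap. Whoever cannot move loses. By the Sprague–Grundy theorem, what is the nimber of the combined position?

Heap A, S = {7, 9}:
G(0) = 0
G(1) = mex{} = 0
G(2) = mex{} = 0
G(3) = mex{} = 0
G(4) = mex{} = 0
G(5) = mex{} = 0
G(6) = mex{} = 0
G(7) = mex{0} = 1
G_A(7) = 1.
Heap B, S = {2, 5, 6, 7, 9}:
n :  0  1  2  3  4  5  6  7  8  9 10 11 12 13 14 15 16 17 18 19 20 21 22
G :  0  0  1  1  0  2  1  3  2  2  3  3  0  4  1  0  0  1  1  2  2  3  3
G_B(22) = 3.
Combined Grundy value = 1 ⊕ 3 = 2.

2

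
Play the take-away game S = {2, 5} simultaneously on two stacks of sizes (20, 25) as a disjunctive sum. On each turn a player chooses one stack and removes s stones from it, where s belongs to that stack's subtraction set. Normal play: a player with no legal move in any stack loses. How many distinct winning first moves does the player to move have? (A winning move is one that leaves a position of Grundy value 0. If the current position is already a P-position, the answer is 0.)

All stacks use S = {2, 5}:
G(0) = 0
G(1) = mex{} = 0
G(2) = mex{0} = 1
G(3) = mex{0} = 1
G(4) = mex{1} = 0
G(5) = mex{1,0} = 2
G(6) = mex{0,0} = 1
G(7) = mex{2,1} = 0
G(8) = mex{1,1} = 0
G(9) = mex{0,0} = 1
G(10) = mex{0,2} = 1
G(11) = mex{1,1} = 0
G(12) = mex{1,0} = 2
G(13) = mex{0,0} = 1
G(14) = mex{2,1} = 0
G(15) = mex{1,1} = 0
G(16) = mex{0,0} = 1
G(17) = mex{0,2} = 1
G(18) = mex{1,1} = 0
G(19) = mex{1,0} = 2
G(20) = mex{0,0} = 1
G(21) = mex{2,1} = 0
G(22) = mex{1,1} = 0
G(23) = mex{0,0} = 1
G(24) = mex{0,2} = 1
G(25) = mex{1,1} = 0
Stack A: G(20) = 1.
Stack B: G(25) = 0.
Combined Grundy value = 1 ⊕ 0 = 1.
A winning move leaves total XOR = 0, i.e. changes one component's Grundy value g to g ⊕ X where X is the current total.
Stack A: need g' = 1⊕1 = 0. Options: 20−2→G=0, 20−5→G=0. Hits: 2.
Stack B: need g' = 0⊕1 = 1. Options: 25−2→G=1, 25−5→G=1. Hits: 2.

4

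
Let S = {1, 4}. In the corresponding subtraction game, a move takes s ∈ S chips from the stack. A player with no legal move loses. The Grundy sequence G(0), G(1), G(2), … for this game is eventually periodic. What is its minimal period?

5

n :  0  1  2  3  4  5  6  7  8  9 10 11 12 13 14
G :  0  1  0  1  2  0  1  0  1  2  0  1  0  1  2
G(n+5) = G(n) holds for n = 0,…,3 (a full window of length max(S) = 4), so the sequence is purely periodic with period 5.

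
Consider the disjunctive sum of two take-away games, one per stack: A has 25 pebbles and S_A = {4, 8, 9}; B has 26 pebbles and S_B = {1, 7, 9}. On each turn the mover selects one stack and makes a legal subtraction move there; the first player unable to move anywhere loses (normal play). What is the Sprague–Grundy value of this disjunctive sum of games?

3

Stack A, S = {4, 8, 9}:
n :  0  1  2  3  4  5  6  7  8  9 10 11 12 13 14 15 16 17 18 19 20 21 22 23 24 25
G :  0  0  0  0  1  1  1  1  2  2  2  2  3  0  0  0  0  1  1  1  1  2  2  2  2  3
G_A(25) = 3.
Stack B, S = {1, 7, 9}:
G(0) = 0
G(1) = mex{0} = 1
G(2) = mex{1} = 0
G(3) = mex{0} = 1
G(4) = mex{1} = 0
G(5) = mex{0} = 1
G(6) = mex{1} = 0
G(7) = mex{0,0} = 1
G(8) = mex{1,1} = 0
G(9) = mex{0,0,0} = 1
G(10) = mex{1,1,1} = 0
G(11) = mex{0,0,0} = 1
G(12) = mex{1,1,1} = 0
G(13) = mex{0,0,0} = 1
G(14) = mex{1,1,1} = 0
G(15) = mex{0,0,0} = 1
G(16) = mex{1,1,1} = 0
G(17) = mex{0,0,0} = 1
G(18) = mex{1,1,1} = 0
G(19) = mex{0,0,0} = 1
G(20) = mex{1,1,1} = 0
G(21) = mex{0,0,0} = 1
G(22) = mex{1,1,1} = 0
G(23) = mex{0,0,0} = 1
G(24) = mex{1,1,1} = 0
G(25) = mex{0,0,0} = 1
G(26) = mex{1,1,1} = 0
G_B(26) = 0.
Combined Grundy value = 3 ⊕ 0 = 3.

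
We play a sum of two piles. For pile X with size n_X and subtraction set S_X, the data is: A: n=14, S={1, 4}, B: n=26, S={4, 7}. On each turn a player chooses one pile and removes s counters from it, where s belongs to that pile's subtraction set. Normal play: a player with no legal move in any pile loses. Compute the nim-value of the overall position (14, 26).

Pile A, S = {1, 4}:
n :  0  1  2  3  4  5  6  7  8  9 10 11 12 13 14
G :  0  1  0  1  2  0  1  0  1  2  0  1  0  1  2
G_A(14) = 2.
Pile B, S = {4, 7}:
n :  0  1  2  3  4  5  6  7  8  9 10 11 12 13 14 15 16 17 18 19 20 21 22 23 24 25 26
G :  0  0  0  0  1  1  1  1  2  2  2  0  0  0  0  1  1  1  1  2  2  2  0  0  0  0  1
G_B(26) = 1.
Combined Grundy value = 2 ⊕ 1 = 3.

3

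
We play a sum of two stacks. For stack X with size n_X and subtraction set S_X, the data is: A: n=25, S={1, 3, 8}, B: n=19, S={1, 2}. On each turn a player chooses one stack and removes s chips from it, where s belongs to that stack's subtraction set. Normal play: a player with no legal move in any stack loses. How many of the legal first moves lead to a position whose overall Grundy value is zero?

0

Stack A, S = {1, 3, 8}:
n :  0  1  2  3  4  5  6  7  8  9 10 11 12 13 14 15 16 17 18 19 20 21 22 23 24 25
G :  0  1  0  1  0  1  0  1  2  3  2  0  1  0  1  0  1  0  1  2  3  2  0  1  0  1
G_A(25) = 1.
Stack B, S = {1, 2}:
G(0) = 0
G(1) = mex{0} = 1
G(2) = mex{1,0} = 2
G(3) = mex{2,1} = 0
G(4) = mex{0,2} = 1
G(5) = mex{1,0} = 2
G(6) = mex{2,1} = 0
G(7) = mex{0,2} = 1
G(8) = mex{1,0} = 2
G(9) = mex{2,1} = 0
G(10) = mex{0,2} = 1
G(11) = mex{1,0} = 2
G(12) = mex{2,1} = 0
G(13) = mex{0,2} = 1
G(14) = mex{1,0} = 2
G(15) = mex{2,1} = 0
G(16) = mex{0,2} = 1
G(17) = mex{1,0} = 2
G(18) = mex{2,1} = 0
G(19) = mex{0,2} = 1
G_B(19) = 1.
Combined Grundy value = 1 ⊕ 1 = 0.
A winning move leaves total XOR = 0, i.e. changes one component's Grundy value g to g ⊕ X where X is the current total.
Stack A: target g' = 1⊕0 = 1, but every legal move changes the Grundy value (mex property), so 0 moves.
Stack B: target g' = 1⊕0 = 1, but every legal move changes the Grundy value (mex property), so 0 moves.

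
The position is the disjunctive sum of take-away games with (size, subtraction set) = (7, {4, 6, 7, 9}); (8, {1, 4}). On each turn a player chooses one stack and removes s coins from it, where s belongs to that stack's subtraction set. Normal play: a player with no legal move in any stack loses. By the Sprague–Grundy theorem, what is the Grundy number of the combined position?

0

Stack A, S = {4, 6, 7, 9}:
G(0) = 0
G(1) = mex{} = 0
G(2) = mex{} = 0
G(3) = mex{} = 0
G(4) = mex{0} = 1
G(5) = mex{0} = 1
G(6) = mex{0,0} = 1
G(7) = mex{0,0,0} = 1
G_A(7) = 1.
Stack B, S = {1, 4}:
n : 0 1 2 3 4 5 6 7 8
G : 0 1 0 1 2 0 1 0 1
G_B(8) = 1.
Combined Grundy value = 1 ⊕ 1 = 0.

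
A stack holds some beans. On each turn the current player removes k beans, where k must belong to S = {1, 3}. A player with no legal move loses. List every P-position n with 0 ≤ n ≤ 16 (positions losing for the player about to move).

G(0) = 0
G(1) = mex{0} = 1
G(2) = mex{1} = 0
G(3) = mex{0,0} = 1
G(4) = mex{1,1} = 0
G(5) = mex{0,0} = 1
G(6) = mex{1,1} = 0
G(7) = mex{0,0} = 1
G(8) = mex{1,1} = 0
G(9) = mex{0,0} = 1
G(10) = mex{1,1} = 0
G(11) = mex{0,0} = 1
G(12) = mex{1,1} = 0
G(13) = mex{0,0} = 1
G(14) = mex{1,1} = 0
G(15) = mex{0,0} = 1
G(16) = mex{1,1} = 0
P-positions are exactly the n with G(n) = 0.

0, 2, 4, 6, 8, 10, 12, 14, 16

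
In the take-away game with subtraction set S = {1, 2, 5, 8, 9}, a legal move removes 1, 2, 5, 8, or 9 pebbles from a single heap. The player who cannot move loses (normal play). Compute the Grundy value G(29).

3

n :  0  1  2  3  4  5  6  7  8  9 10 11 12 13 14 15 16 17 18 19 20 21 22 23 24 25 26 27 28 29
G :  0  1  2  0  1  2  0  1  2  3  0  1  2  0  1  2  0  1  2  3  0  1  2  0  1  2  0  1  2  3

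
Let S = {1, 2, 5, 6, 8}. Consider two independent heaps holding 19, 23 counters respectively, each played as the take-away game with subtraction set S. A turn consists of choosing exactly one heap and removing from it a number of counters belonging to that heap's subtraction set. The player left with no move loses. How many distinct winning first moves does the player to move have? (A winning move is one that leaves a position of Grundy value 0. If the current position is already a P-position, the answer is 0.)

0

All heaps use S = {1, 2, 5, 6, 8}:
G(0) = 0
G(1) = mex{0} = 1
G(2) = mex{1,0} = 2
G(3) = mex{2,1} = 0
G(4) = mex{0,2} = 1
G(5) = mex{1,0,0} = 2
G(6) = mex{2,1,1,0} = 3
G(7) = mex{3,2,2,1} = 0
G(8) = mex{0,3,0,2,0} = 1
G(9) = mex{1,0,1,0,1} = 2
G(10) = mex{2,1,2,1,2} = 0
G(11) = mex{0,2,3,2,0} = 1
G(12) = mex{1,0,0,3,1} = 2
G(13) = mex{2,1,1,0,2} = 3
G(14) = mex{3,2,2,1,3} = 0
G(15) = mex{0,3,0,2,0} = 1
G(16) = mex{1,0,1,0,1} = 2
G(17) = mex{2,1,2,1,2} = 0
G(18) = mex{0,2,3,2,0} = 1
G(19) = mex{1,0,0,3,1} = 2
G(20) = mex{2,1,1,0,2} = 3
G(21) = mex{3,2,2,1,3} = 0
G(22) = mex{0,3,0,2,0} = 1
G(23) = mex{1,0,1,0,1} = 2
Heap A: G(19) = 2.
Heap B: G(23) = 2.
Combined Grundy value = 2 ⊕ 2 = 0.
A winning move leaves total XOR = 0, i.e. changes one component's Grundy value g to g ⊕ X where X is the current total.
Heap A: target g' = 2⊕0 = 2, but every legal move changes the Grundy value (mex property), so 0 moves.
Heap B: target g' = 2⊕0 = 2, but every legal move changes the Grundy value (mex property), so 0 moves.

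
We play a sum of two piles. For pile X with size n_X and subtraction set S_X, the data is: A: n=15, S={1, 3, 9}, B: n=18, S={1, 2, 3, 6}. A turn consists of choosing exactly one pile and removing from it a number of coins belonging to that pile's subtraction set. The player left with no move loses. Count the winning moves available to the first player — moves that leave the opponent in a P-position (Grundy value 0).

1

Pile A, S = {1, 3, 9}:
G(0) = 0
G(1) = mex{0} = 1
G(2) = mex{1} = 0
G(3) = mex{0,0} = 1
G(4) = mex{1,1} = 0
G(5) = mex{0,0} = 1
G(6) = mex{1,1} = 0
G(7) = mex{0,0} = 1
G(8) = mex{1,1} = 0
G(9) = mex{0,0,0} = 1
G(10) = mex{1,1,1} = 0
G(11) = mex{0,0,0} = 1
G(12) = mex{1,1,1} = 0
G(13) = mex{0,0,0} = 1
G(14) = mex{1,1,1} = 0
G(15) = mex{0,0,0} = 1
G_A(15) = 1.
Pile B, S = {1, 2, 3, 6}:
n :  0  1  2  3  4  5  6  7  8  9 10 11 12 13 14 15 16 17 18
G :  0  1  2  3  0  1  2  3  0  1  2  3  0  1  2  3  0  1  2
G_B(18) = 2.
Combined Grundy value = 1 ⊕ 2 = 3.
A winning move leaves total XOR = 0, i.e. changes one component's Grundy value g to g ⊕ X where X is the current total.
Pile A: need g' = 1⊕3 = 2. Options: 15−1→G=0, 15−3→G=0, 15−9→G=0. Hits: 0.
Pile B: need g' = 2⊕3 = 1. Options: 18−1→G=1, 18−2→G=0, 18−3→G=3, 18−6→G=0. Hits: 1.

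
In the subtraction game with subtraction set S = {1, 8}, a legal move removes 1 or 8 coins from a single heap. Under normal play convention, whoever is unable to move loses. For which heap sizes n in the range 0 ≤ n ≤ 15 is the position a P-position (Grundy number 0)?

G(0) = 0
G(1) = mex{0} = 1
G(2) = mex{1} = 0
G(3) = mex{0} = 1
G(4) = mex{1} = 0
G(5) = mex{0} = 1
G(6) = mex{1} = 0
G(7) = mex{0} = 1
G(8) = mex{1,0} = 2
G(9) = mex{2,1} = 0
G(10) = mex{0,0} = 1
G(11) = mex{1,1} = 0
G(12) = mex{0,0} = 1
G(13) = mex{1,1} = 0
G(14) = mex{0,0} = 1
G(15) = mex{1,1} = 0
P-positions are exactly the n with G(n) = 0.

0, 2, 4, 6, 9, 11, 13, 15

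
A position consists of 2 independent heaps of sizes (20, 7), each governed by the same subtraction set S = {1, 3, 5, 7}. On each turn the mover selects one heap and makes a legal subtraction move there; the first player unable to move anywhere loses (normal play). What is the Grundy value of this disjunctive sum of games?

All heaps use S = {1, 3, 5, 7}:
n :  0  1  2  3  4  5  6  7  8  9 10 11 12 13 14 15 16 17 18 19 20
G :  0  1  0  1  0  1  0  1  0  1  0  1  0  1  0  1  0  1  0  1  0
Heap A: G(20) = 0.
Heap B: G(7) = 1.
Combined Grundy value = 0 ⊕ 1 = 1.

1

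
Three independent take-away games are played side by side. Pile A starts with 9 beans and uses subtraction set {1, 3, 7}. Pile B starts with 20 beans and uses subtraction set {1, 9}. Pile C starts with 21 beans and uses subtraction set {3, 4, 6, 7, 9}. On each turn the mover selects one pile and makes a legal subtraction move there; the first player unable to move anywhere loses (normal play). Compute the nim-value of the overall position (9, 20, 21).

2

Pile A, S = {1, 3, 7}:
n : 0 1 2 3 4 5 6 7 8 9
G : 0 1 0 1 0 1 0 1 0 1
G_A(9) = 1.
Pile B, S = {1, 9}:
G(0) = 0
G(1) = mex{0} = 1
G(2) = mex{1} = 0
G(3) = mex{0} = 1
G(4) = mex{1} = 0
G(5) = mex{0} = 1
G(6) = mex{1} = 0
G(7) = mex{0} = 1
G(8) = mex{1} = 0
G(9) = mex{0,0} = 1
G(10) = mex{1,1} = 0
G(11) = mex{0,0} = 1
G(12) = mex{1,1} = 0
G(13) = mex{0,0} = 1
G(14) = mex{1,1} = 0
G(15) = mex{0,0} = 1
G(16) = mex{1,1} = 0
G(17) = mex{0,0} = 1
G(18) = mex{1,1} = 0
G(19) = mex{0,0} = 1
G(20) = mex{1,1} = 0
G_B(20) = 0.
Pile C, S = {3, 4, 6, 7, 9}:
n :  0  1  2  3  4  5  6  7  8  9 10 11 12 13 14 15 16 17 18 19 20 21
G :  0  0  0  1  1  1  2  2  2  3  3  3  0  0  0  1  1  1  2  2  2  3
G_C(21) = 3.
Combined Grundy value = 1 ⊕ 0 ⊕ 3 = 2.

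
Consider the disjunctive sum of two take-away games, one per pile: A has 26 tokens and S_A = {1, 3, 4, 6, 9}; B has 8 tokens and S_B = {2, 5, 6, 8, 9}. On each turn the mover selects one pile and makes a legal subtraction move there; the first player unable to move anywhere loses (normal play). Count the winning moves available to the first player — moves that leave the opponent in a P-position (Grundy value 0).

Pile A, S = {1, 3, 4, 6, 9}:
G(0) = 0
G(1) = mex{0} = 1
G(2) = mex{1} = 0
G(3) = mex{0,0} = 1
G(4) = mex{1,1,0} = 2
G(5) = mex{2,0,1} = 3
G(6) = mex{3,1,0,0} = 2
G(7) = mex{2,2,1,1} = 0
G(8) = mex{0,3,2,0} = 1
G(9) = mex{1,2,3,1,0} = 4
G(10) = mex{4,0,2,2,1} = 3
G(11) = mex{3,1,0,3,0} = 2
G(12) = mex{2,4,1,2,1} = 0
G(13) = mex{0,3,4,0,2} = 1
G(14) = mex{1,2,3,1,3} = 0
G(15) = mex{0,0,2,4,2} = 1
G(16) = mex{1,1,0,3,0} = 2
G(17) = mex{2,0,1,2,1} = 3
G(18) = mex{3,1,0,0,4} = 2
G(19) = mex{2,2,1,1,3} = 0
G(20) = mex{0,3,2,0,2} = 1
G(21) = mex{1,2,3,1,0} = 4
G(22) = mex{4,0,2,2,1} = 3
G(23) = mex{3,1,0,3,0} = 2
G(24) = mex{2,4,1,2,1} = 0
G(25) = mex{0,3,4,0,2} = 1
G(26) = mex{1,2,3,1,3} = 0
G_A(26) = 0.
Pile B, S = {2, 5, 6, 8, 9}:
G(0) = 0
G(1) = mex{} = 0
G(2) = mex{0} = 1
G(3) = mex{0} = 1
G(4) = mex{1} = 0
G(5) = mex{1,0} = 2
G(6) = mex{0,0,0} = 1
G(7) = mex{2,1,0} = 3
G(8) = mex{1,1,1,0} = 2
G_B(8) = 2.
Combined Grundy value = 0 ⊕ 2 = 2.
A winning move leaves total XOR = 0, i.e. changes one component's Grundy value g to g ⊕ X where X is the current total.
Pile A: need g' = 0⊕2 = 2. Options: 26−1→G=1, 26−3→G=2, 26−4→G=3, 26−6→G=1, 26−9→G=3. Hits: 1.
Pile B: need g' = 2⊕2 = 0. Options: 8−2→G=1, 8−5→G=1, 8−6→G=1, 8−8→G=0. Hits: 1.

2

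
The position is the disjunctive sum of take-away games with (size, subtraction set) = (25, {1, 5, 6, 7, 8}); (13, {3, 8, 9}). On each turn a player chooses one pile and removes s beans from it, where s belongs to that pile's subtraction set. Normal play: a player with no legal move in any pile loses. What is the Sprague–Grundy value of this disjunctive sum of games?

4

Pile A, S = {1, 5, 6, 7, 8}:
G(0) = 0
G(1) = mex{0} = 1
G(2) = mex{1} = 0
G(3) = mex{0} = 1
G(4) = mex{1} = 0
G(5) = mex{0,0} = 1
G(6) = mex{1,1,0} = 2
G(7) = mex{2,0,1,0} = 3
G(8) = mex{3,1,0,1,0} = 2
G(9) = mex{2,0,1,0,1} = 3
G(10) = mex{3,1,0,1,0} = 2
G(11) = mex{2,2,1,0,1} = 3
G(12) = mex{3,3,2,1,0} = 4
G(13) = mex{4,2,3,2,1} = 0
G(14) = mex{0,3,2,3,2} = 1
G(15) = mex{1,2,3,2,3} = 0
G(16) = mex{0,3,2,3,2} = 1
G(17) = mex{1,4,3,2,3} = 0
G(18) = mex{0,0,4,3,2} = 1
G(19) = mex{1,1,0,4,3} = 2
G(20) = mex{2,0,1,0,4} = 3
G(21) = mex{3,1,0,1,0} = 2
G(22) = mex{2,0,1,0,1} = 3
G(23) = mex{3,1,0,1,0} = 2
G(24) = mex{2,2,1,0,1} = 3
G(25) = mex{3,3,2,1,0} = 4
G_A(25) = 4.
Pile B, S = {3, 8, 9}:
n :  0  1  2  3  4  5  6  7  8  9 10 11 12 13
G :  0  0  0  1  1  1  0  0  2  1  1  3  0  0
G_B(13) = 0.
Combined Grundy value = 4 ⊕ 0 = 4.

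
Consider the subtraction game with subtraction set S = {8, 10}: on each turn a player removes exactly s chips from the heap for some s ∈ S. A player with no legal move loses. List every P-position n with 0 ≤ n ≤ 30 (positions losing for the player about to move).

n :  0  1  2  3  4  5  6  7  8  9 10 11 12 13 14 15 16 17 18 19 20 21 22 23 24 25 26 27 28 29 30
G :  0  0  0  0  0  0  0  0  1  1  1  1  1  1  1  1  2  2  0  0  0  0  0  0  0  0  1  1  1  1  1
P-positions are exactly the n with G(n) = 0.

0, 1, 2, 3, 4, 5, 6, 7, 18, 19, 20, 21, 22, 23, 24, 25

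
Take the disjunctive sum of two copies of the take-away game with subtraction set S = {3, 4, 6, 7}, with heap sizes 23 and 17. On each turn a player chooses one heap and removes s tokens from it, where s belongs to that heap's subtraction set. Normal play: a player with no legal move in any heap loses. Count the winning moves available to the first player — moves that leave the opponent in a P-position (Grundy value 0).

All heaps use S = {3, 4, 6, 7}:
n :  0  1  2  3  4  5  6  7  8  9 10 11 12 13 14 15 16 17 18 19 20 21 22 23
G :  0  0  0  1  1  1  2  2  2  3  0  0  0  1  1  1  2  2  2  3  0  0  0  1
Heap A: G(23) = 1.
Heap B: G(17) = 2.
Combined Grundy value = 1 ⊕ 2 = 3.
A winning move leaves total XOR = 0, i.e. changes one component's Grundy value g to g ⊕ X where X is the current total.
Heap A: need g' = 1⊕3 = 2. Options: 23−3→G=0, 23−4→G=3, 23−6→G=2, 23−7→G=2. Hits: 2.
Heap B: need g' = 2⊕3 = 1. Options: 17−3→G=1, 17−4→G=1, 17−6→G=0, 17−7→G=0. Hits: 2.

4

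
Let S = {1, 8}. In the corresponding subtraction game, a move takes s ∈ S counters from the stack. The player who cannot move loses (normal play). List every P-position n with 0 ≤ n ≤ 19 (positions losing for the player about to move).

0, 2, 4, 6, 9, 11, 13, 15, 18

n :  0  1  2  3  4  5  6  7  8  9 10 11 12 13 14 15 16 17 18 19
G :  0  1  0  1  0  1  0  1  2  0  1  0  1  0  1  0  1  2  0  1
P-positions are exactly the n with G(n) = 0.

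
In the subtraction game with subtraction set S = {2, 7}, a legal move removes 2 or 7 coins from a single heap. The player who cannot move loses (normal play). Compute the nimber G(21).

n :  0  1  2  3  4  5  6  7  8  9 10 11 12 13 14 15 16 17 18 19 20 21
G :  0  0  1  1  0  0  1  1  2  0  0  1  1  0  0  1  1  2  0  0  1  1

1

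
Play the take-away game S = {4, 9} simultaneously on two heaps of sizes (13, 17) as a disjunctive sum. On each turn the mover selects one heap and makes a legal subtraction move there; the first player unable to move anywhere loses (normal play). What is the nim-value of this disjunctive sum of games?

1

All heaps use S = {4, 9}:
n :  0  1  2  3  4  5  6  7  8  9 10 11 12 13 14 15 16 17
G :  0  0  0  0  1  1  1  1  0  2  2  2  1  0  0  0  0  1
Heap A: G(13) = 0.
Heap B: G(17) = 1.
Combined Grundy value = 0 ⊕ 1 = 1.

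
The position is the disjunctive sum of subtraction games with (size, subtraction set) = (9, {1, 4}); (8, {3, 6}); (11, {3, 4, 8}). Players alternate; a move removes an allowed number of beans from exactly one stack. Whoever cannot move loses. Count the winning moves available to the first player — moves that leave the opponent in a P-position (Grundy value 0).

3

Stack A, S = {1, 4}:
G(0) = 0
G(1) = mex{0} = 1
G(2) = mex{1} = 0
G(3) = mex{0} = 1
G(4) = mex{1,0} = 2
G(5) = mex{2,1} = 0
G(6) = mex{0,0} = 1
G(7) = mex{1,1} = 0
G(8) = mex{0,2} = 1
G(9) = mex{1,0} = 2
G_A(9) = 2.
Stack B, S = {3, 6}:
G(0) = 0
G(1) = mex{} = 0
G(2) = mex{} = 0
G(3) = mex{0} = 1
G(4) = mex{0} = 1
G(5) = mex{0} = 1
G(6) = mex{1,0} = 2
G(7) = mex{1,0} = 2
G(8) = mex{1,0} = 2
G_B(8) = 2.
Stack C, S = {3, 4, 8}:
n :  0  1  2  3  4  5  6  7  8  9 10 11
G :  0  0  0  1  1  1  2  0  2  3  1  3
G_C(11) = 3.
Combined Grundy value = 2 ⊕ 2 ⊕ 3 = 3.
A winning move leaves total XOR = 0, i.e. changes one component's Grundy value g to g ⊕ X where X is the current total.
Stack A: need g' = 2⊕3 = 1. Options: 9−1→G=1, 9−4→G=0. Hits: 1.
Stack B: need g' = 2⊕3 = 1. Options: 8−3→G=1, 8−6→G=0. Hits: 1.
Stack C: need g' = 3⊕3 = 0. Options: 11−3→G=2, 11−4→G=0, 11−8→G=1. Hits: 1.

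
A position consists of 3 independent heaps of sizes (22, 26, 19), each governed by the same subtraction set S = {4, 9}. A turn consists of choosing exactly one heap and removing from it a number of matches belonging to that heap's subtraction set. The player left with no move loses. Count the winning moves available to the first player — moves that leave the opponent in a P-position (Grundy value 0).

2

All heaps use S = {4, 9}:
G(0) = 0
G(1) = mex{} = 0
G(2) = mex{} = 0
G(3) = mex{} = 0
G(4) = mex{0} = 1
G(5) = mex{0} = 1
G(6) = mex{0} = 1
G(7) = mex{0} = 1
G(8) = mex{1} = 0
G(9) = mex{1,0} = 2
G(10) = mex{1,0} = 2
G(11) = mex{1,0} = 2
G(12) = mex{0,0} = 1
G(13) = mex{2,1} = 0
G(14) = mex{2,1} = 0
G(15) = mex{2,1} = 0
G(16) = mex{1,1} = 0
G(17) = mex{0,0} = 1
G(18) = mex{0,2} = 1
G(19) = mex{0,2} = 1
G(20) = mex{0,2} = 1
G(21) = mex{1,1} = 0
G(22) = mex{1,0} = 2
G(23) = mex{1,0} = 2
G(24) = mex{1,0} = 2
G(25) = mex{0,0} = 1
G(26) = mex{2,1} = 0
Heap A: G(22) = 2.
Heap B: G(26) = 0.
Heap C: G(19) = 1.
Combined Grundy value = 2 ⊕ 0 ⊕ 1 = 3.
A winning move leaves total XOR = 0, i.e. changes one component's Grundy value g to g ⊕ X where X is the current total.
Heap A: need g' = 2⊕3 = 1. Options: 22−4→G=1, 22−9→G=0. Hits: 1.
Heap B: need g' = 0⊕3 = 3. Options: 26−4→G=2, 26−9→G=1. Hits: 0.
Heap C: need g' = 1⊕3 = 2. Options: 19−4→G=0, 19−9→G=2. Hits: 1.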